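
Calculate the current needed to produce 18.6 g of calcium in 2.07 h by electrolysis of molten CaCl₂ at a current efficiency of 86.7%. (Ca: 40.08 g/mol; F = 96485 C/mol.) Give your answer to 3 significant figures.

n(Ca) = 18.6 / 40.08 = 0.4641 mol
Ca²⁺ + 2e⁻ → Ca, so n(e⁻) = 2 × 0.4641 = 0.9282 mol
Q = 0.9282 × 96485 / 0.867 = 1.033×10^5 C
I = Q / t = 1.033×10^5 / 7452 s = 13.9 A

13.9 A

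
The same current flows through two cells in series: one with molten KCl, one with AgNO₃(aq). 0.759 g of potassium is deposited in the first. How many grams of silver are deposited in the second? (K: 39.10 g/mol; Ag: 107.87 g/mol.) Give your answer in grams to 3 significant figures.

2.09 g

n(K) = 0.759 / 39.10 = 0.01941 mol
K⁺ + e⁻ → K, so n(e⁻) = 0.01941 mol
The cells are in series, so the same charge (and hence the same n(e⁻) = 0.01941 mol) passes through both.
Ag⁺ + e⁻ → Ag, so n(Ag) = 0.01941 mol
m(Ag) = 0.01941 × 107.87 = 2.09 g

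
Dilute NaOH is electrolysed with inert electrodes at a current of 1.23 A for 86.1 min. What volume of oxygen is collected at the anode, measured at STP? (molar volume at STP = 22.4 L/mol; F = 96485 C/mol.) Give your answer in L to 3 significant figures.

0.369 L

Q = It = 1.23 × 5166 = 6354 C
Moles of electrons = 6354 / 96485 = 0.06585 mol
2H₂O → O₂ + 4H⁺ + 4e⁻, so n(O₂) = 0.06585 / 4 = 0.01646 mol
V = 0.01646 × 22.4 = 0.3687 L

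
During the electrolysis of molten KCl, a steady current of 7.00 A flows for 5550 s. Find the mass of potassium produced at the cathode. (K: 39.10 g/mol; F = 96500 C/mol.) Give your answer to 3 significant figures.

15.7 g

Q = It = 7.00 × 5550 = 38850 C
n(e⁻) = 38850 / 96500 = 0.4026 mol
K⁺ + e⁻ → K, so n(K) = 0.4026 mol
m = 0.4026 × 39.10 = 15.7 g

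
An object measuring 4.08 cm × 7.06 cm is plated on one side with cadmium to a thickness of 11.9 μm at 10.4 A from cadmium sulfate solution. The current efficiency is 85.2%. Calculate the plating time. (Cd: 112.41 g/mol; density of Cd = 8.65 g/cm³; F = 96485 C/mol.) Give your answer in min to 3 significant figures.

0.957 min

Plated area = 4.08 × 7.06 = 28.80 cm²
Volume = 28.80 × 11.9×10⁻⁴ cm = 0.03427 cm³
m(Cd) = 0.03427 × 8.65 = 0.2964 g
n(Cd) = 0.2964 / 112.41 = 0.002637 mol; n(e⁻) = 2 × 0.002637 = 0.005274 mol
Q = 0.005274 × 96485 / 0.852 = 597.3 C
t = 597.3 / 10.4 = 57.43 s = 0.957 min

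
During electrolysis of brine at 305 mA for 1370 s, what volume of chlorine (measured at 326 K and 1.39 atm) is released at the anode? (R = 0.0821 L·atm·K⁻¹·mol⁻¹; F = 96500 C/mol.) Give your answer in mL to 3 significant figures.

41.7 mL

Charge passed = 0.305 × 1370 = 417.9 C
Moles of electrons = 417.9 / 96500 = 0.004331 mol
2Cl⁻ → Cl₂ + 2e⁻, so n(Cl₂) = 0.004331 / 2 = 0.002166 mol
V = nRT/P = 0.002166 × 0.0821 × 326 / 1.39 = 0.04171 L
= 41.7 mL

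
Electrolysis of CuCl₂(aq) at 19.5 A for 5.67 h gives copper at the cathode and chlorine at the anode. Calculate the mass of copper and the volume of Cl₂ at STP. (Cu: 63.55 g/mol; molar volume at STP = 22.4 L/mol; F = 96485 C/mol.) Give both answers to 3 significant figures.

Q = 19.5 × 20412 = 3.980×10^5 C; n(e⁻) = 3.980×10^5 / 96485 = 4.125 mol
Cathode: Cu²⁺ + 2e⁻ → Cu → n(Cu) = 4.125/2 = 2.063 mol → 131 g
Anode: 2Cl⁻ → Cl₂ + 2e⁻ → n(Cl₂) = 4.125/2 = 2.063 mol → 46.2 L

131 g Cu; 46.2 L Cl₂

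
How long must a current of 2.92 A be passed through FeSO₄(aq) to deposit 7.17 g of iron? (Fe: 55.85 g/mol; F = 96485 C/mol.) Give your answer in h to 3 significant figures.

n(Fe) = 7.17 / 55.85 = 0.1284 mol
Fe²⁺ + 2e⁻ → Fe, so n(e⁻) = 2 × 0.1284 = 0.2568 mol
Q = 0.2568 × 96485 = 24780 C
t = Q / I = 24780 / 2.92 = 8486 s = 2.36 h

2.36 h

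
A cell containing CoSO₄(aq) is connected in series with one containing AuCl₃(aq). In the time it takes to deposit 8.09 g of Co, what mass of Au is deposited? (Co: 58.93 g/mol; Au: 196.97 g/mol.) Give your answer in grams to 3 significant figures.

18.0 g

n(Co) = 8.09 / 58.93 = 0.1373 mol
Co²⁺ + 2e⁻ → Co, so n(e⁻) = 2 × 0.1373 = 0.2746 mol
In series, the same 0.2746 mol of electrons flows through the second cell.
Au³⁺ + 3e⁻ → Au, so n(Au) = 0.2746 / 3 = 0.09153 mol
m(Au) = 0.09153 × 196.97 = 18.0 g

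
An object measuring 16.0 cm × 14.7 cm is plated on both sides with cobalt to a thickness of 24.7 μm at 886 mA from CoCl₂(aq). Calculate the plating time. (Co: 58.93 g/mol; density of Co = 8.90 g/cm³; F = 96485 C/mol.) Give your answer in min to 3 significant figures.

Plated area = 2 × 16.0 × 14.7 = 470.4 cm²
Volume = 470.4 × 24.7×10⁻⁴ cm = 1.162 cm³
m(Co) = 1.162 × 8.90 = 10.34 g
n(Co) = 10.34 / 58.93 = 0.1755 mol; n(e⁻) = 2 × 0.1755 = 0.3510 mol
Q = 0.3510 × 96485 = 33870 C
t = 33870 / 0.886 = 38230 s = 637 min

637 min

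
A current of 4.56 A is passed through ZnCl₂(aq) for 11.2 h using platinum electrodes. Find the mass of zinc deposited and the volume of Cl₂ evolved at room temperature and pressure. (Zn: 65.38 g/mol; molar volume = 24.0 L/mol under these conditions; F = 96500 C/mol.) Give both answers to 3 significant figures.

62.3 g Zn; 22.9 L Cl₂

Q = 4.56 × 40320 = 1.839×10^5 C; n(e⁻) = 1.839×10^5 / 96500 = 1.906 mol
Cathode: Zn²⁺ + 2e⁻ → Zn → n(Zn) = 1.906/2 = 0.9530 mol → 62.3 g
Anode: 2Cl⁻ → Cl₂ + 2e⁻ → n(Cl₂) = 1.906/2 = 0.9530 mol → 22.9 L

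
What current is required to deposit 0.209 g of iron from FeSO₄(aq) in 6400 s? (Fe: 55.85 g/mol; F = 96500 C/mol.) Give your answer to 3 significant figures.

0.113 A

n(Fe) = 0.209 / 55.85 = 0.003742 mol
Fe²⁺ + 2e⁻ → Fe, so n(e⁻) = 2 × 0.003742 = 0.007484 mol
Q = 0.007484 × 96500 = 722.2 C
I = Q / t = 722.2 / 6400 s = 0.113 A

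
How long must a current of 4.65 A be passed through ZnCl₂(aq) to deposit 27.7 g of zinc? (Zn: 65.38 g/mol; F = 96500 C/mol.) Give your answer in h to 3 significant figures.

n(Zn) = 27.7 / 65.38 = 0.4237 mol
Zn²⁺ + 2e⁻ → Zn, so n(e⁻) = 2 × 0.4237 = 0.8474 mol
Q = 0.8474 × 96500 = 81770 C
t = Q / I = 81770 / 4.65 = 17580 s = 4.88 h

4.88 h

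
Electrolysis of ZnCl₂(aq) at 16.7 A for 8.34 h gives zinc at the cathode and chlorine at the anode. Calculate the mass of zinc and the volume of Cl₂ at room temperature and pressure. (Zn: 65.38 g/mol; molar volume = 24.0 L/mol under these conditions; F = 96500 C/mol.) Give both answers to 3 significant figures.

170 g Zn; 62.4 L Cl₂

Q = 16.7 × 30024 = 5.014×10^5 C; n(e⁻) = 5.014×10^5 / 96500 = 5.196 mol
Cathode: Zn²⁺ + 2e⁻ → Zn → n(Zn) = 5.196/2 = 2.598 mol → 170 g
Anode: 2Cl⁻ → Cl₂ + 2e⁻ → n(Cl₂) = 5.196/2 = 2.598 mol → 62.4 L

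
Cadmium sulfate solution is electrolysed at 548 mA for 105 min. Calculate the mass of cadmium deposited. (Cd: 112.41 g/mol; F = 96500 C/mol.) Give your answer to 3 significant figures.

Charge passed = 0.548 × 6300 = 3452 C
Moles of electrons = 3452 / 96500 = 0.03577 mol
Cd²⁺ + 2e⁻ → Cd, so n(Cd) = 0.03577 / 2 = 0.01789 mol
m = 0.01789 × 112.41 = 2.01 g

2.01 g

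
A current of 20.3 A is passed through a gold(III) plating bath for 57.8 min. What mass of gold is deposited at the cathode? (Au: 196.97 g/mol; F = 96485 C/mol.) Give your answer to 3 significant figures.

Charge passed = 20.3 × 3468 = 70400 C
n(e⁻) = Q/F = 70400/96485 = 0.7296 mol
Au³⁺ + 3e⁻ → Au, so n(Au) = 0.7296 / 3 = 0.2432 mol
m = 0.2432 × 196.97 = 47.9 g

47.9 g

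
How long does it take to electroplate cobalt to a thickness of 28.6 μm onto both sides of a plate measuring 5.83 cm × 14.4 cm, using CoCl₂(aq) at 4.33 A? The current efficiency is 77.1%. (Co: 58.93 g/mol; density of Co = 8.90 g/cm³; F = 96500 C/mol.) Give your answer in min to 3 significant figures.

69.9 min

Plated area = 2 × 5.83 × 14.4 = 167.9 cm²
Volume = 167.9 × 28.6×10⁻⁴ cm = 0.4802 cm³
m(Co) = 0.4802 × 8.90 = 4.274 g
n(Co) = 4.274 / 58.93 = 0.07253 mol; n(e⁻) = 2 × 0.07253 = 0.1451 mol
Q = 0.1451 × 96500 / 0.771 = 18160 C
t = 18160 / 4.33 = 4194 s = 69.9 min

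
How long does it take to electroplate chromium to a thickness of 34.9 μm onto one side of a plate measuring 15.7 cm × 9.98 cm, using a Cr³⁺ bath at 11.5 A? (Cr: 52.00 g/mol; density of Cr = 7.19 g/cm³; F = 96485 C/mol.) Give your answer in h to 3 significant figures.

Plated area = 15.7 × 9.98 = 156.7 cm²
Volume = 156.7 × 34.9×10⁻⁴ cm = 0.5469 cm³
m(Cr) = 0.5469 × 7.19 = 3.932 g
n(Cr) = 3.932 / 52.00 = 0.07562 mol; n(e⁻) = 3 × 0.07562 = 0.2269 mol
Q = 0.2269 × 96485 = 21890 C
t = 21890 / 11.5 = 1903 s = 0.529 h

0.529 h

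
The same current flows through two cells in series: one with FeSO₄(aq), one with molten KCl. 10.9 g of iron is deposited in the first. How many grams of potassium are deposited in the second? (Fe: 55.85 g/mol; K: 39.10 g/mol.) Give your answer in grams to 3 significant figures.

15.3 g

n(Fe) = 10.9 / 55.85 = 0.1952 mol
Fe²⁺ + 2e⁻ → Fe, so n(e⁻) = 2 × 0.1952 = 0.3904 mol
Same current for the same time ⇒ same n(e⁻) = 0.3904 mol in both cells.
K⁺ + e⁻ → K, so n(K) = 0.3904 mol
m(K) = 0.3904 × 39.10 = 15.3 g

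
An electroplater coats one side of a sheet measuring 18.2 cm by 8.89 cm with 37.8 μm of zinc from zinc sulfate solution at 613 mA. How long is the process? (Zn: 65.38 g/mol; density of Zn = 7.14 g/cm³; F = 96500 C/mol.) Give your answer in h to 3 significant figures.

5.84 h

Plated area = 18.2 × 8.89 = 161.8 cm²
Volume = 161.8 × 37.8×10⁻⁴ cm = 0.6116 cm³
m(Zn) = 0.6116 × 7.14 = 4.367 g
n(Zn) = 4.367 / 65.38 = 0.06679 mol; n(e⁻) = 2 × 0.06679 = 0.1336 mol
Q = 0.1336 × 96500 = 12890 C
t = 12890 / 0.613 = 21030 s = 5.84 h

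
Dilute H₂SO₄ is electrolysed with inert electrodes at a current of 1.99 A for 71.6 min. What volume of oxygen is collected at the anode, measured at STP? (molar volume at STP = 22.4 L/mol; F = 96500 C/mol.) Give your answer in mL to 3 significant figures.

496 mL

Charge passed = 1.99 × 4296 = 8549 C
Moles of electrons = 8549 / 96500 = 0.08859 mol
2H₂O → O₂ + 4H⁺ + 4e⁻, so n(O₂) = 0.08859 / 4 = 0.02215 mol
V = 0.02215 × 22.4 = 0.4962 L
= 496 mL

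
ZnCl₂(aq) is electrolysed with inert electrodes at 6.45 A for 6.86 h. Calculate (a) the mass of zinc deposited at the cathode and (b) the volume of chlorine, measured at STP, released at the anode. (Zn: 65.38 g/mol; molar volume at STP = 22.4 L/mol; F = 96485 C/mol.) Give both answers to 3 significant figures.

Q = 6.45 × 24696 = 1.593×10^5 C; n(e⁻) = 1.593×10^5 / 96485 = 1.651 mol
Cathode: Zn²⁺ + 2e⁻ → Zn → n(Zn) = 1.651/2 = 0.8255 mol → 54.0 g
Anode: 2Cl⁻ → Cl₂ + 2e⁻ → n(Cl₂) = 1.651/2 = 0.8255 mol → 18.5 L

54.0 g Zn; 18.5 L Cl₂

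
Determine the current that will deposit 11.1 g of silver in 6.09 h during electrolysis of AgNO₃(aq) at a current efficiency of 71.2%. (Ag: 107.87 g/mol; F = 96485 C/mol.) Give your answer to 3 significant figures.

0.636 A

n(Ag) = 11.1 / 107.87 = 0.1029 mol
Ag⁺ + e⁻ → Ag, so n(e⁻) = 0.1029 mol
Q = 0.1029 × 96485 / 0.712 = 13940 C
I = Q / t = 13940 / 21924 s = 0.636 A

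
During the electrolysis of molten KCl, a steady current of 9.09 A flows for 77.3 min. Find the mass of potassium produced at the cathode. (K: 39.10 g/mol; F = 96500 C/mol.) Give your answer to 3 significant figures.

17.1 g

Q = It = 9.09 × 4638 = 42160 C
n(e⁻) = 42160 / 96500 = 0.4369 mol
K⁺ + e⁻ → K, so n(K) = 0.4369 mol
m = 0.4369 × 39.10 = 17.1 g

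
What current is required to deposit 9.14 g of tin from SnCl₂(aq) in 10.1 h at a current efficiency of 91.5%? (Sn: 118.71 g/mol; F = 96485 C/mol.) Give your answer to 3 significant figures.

0.447 A

n(Sn) = 9.14 / 118.71 = 0.07699 mol
Sn²⁺ + 2e⁻ → Sn, so n(e⁻) = 2 × 0.07699 = 0.1540 mol
Q = 0.1540 × 96485 / 0.915 = 16240 C
I = Q / t = 16240 / 36360 s = 0.447 A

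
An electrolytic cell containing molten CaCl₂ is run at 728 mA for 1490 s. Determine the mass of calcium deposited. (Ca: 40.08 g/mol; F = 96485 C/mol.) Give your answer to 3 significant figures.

Q = It = 0.728 × 1490 = 1085 C
n(e⁻) = 1085 / 96485 = 0.01125 mol
Ca²⁺ + 2e⁻ → Ca, so n(Ca) = 0.01125 / 2 = 0.005625 mol
m = 0.005625 × 40.08 = 0.225 g

0.225 g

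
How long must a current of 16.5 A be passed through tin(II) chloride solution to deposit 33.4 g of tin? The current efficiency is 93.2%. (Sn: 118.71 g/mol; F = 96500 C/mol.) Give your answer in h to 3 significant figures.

n(Sn) = 33.4 / 118.71 = 0.2814 mol
Sn²⁺ + 2e⁻ → Sn, so n(e⁻) = 2 × 0.2814 = 0.5628 mol
Q = 0.5628 × 96500 / 0.932 = 58270 C
t = Q / I = 58270 / 16.5 = 3532 s = 0.981 h

0.981 h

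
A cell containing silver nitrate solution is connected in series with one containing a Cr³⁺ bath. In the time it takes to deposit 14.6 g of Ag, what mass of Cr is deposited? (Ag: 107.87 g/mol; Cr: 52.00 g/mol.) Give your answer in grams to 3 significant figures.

2.35 g

n(Ag) = 14.6 / 107.87 = 0.1353 mol
Ag⁺ + e⁻ → Ag, so n(e⁻) = 0.1353 mol
In series, the same 0.1353 mol of electrons flows through the second cell.
Cr³⁺ + 3e⁻ → Cr, so n(Cr) = 0.1353 / 3 = 0.04510 mol
m(Cr) = 0.04510 × 52.00 = 2.35 g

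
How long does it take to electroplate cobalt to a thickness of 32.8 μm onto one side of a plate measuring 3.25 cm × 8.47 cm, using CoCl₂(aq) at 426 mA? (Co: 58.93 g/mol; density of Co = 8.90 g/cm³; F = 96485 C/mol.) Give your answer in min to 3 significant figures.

103 min

Plated area = 3.25 × 8.47 = 27.53 cm²
Volume = 27.53 × 32.8×10⁻⁴ cm = 0.09030 cm³
m(Co) = 0.09030 × 8.90 = 0.8037 g
n(Co) = 0.8037 / 58.93 = 0.01364 mol; n(e⁻) = 2 × 0.01364 = 0.02728 mol
Q = 0.02728 × 96485 = 2632 C
t = 2632 / 0.426 = 6178 s = 103 min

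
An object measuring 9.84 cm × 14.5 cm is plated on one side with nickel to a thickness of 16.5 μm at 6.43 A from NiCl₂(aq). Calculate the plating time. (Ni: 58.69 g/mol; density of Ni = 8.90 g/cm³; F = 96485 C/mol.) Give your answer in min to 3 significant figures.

17.9 min

Plated area = 9.84 × 14.5 = 142.7 cm²
Volume = 142.7 × 16.5×10⁻⁴ cm = 0.2355 cm³
m(Ni) = 0.2355 × 8.90 = 2.096 g
n(Ni) = 2.096 / 58.69 = 0.03571 mol; n(e⁻) = 2 × 0.03571 = 0.07142 mol
Q = 0.07142 × 96485 = 6891 C
t = 6891 / 6.43 = 1072 s = 17.9 min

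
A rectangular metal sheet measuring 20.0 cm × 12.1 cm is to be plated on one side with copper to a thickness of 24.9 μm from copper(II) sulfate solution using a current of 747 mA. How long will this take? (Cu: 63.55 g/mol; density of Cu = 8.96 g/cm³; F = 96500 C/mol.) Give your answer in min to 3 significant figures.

Plated area = 20.0 × 12.1 = 242.0 cm²
Volume = 242.0 × 24.9×10⁻⁴ cm = 0.6026 cm³
m(Cu) = 0.6026 × 8.96 = 5.399 g
n(Cu) = 5.399 / 63.55 = 0.08496 mol; n(e⁻) = 2 × 0.08496 = 0.1699 mol
Q = 0.1699 × 96500 = 16400 C
t = 16400 / 0.747 = 21950 s = 366 min

366 min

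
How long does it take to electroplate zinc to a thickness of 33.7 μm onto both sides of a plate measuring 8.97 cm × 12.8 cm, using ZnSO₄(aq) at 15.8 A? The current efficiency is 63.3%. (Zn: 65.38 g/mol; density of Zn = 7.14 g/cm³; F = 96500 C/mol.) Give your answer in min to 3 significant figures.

27.2 min

Plated area = 2 × 8.97 × 12.8 = 229.6 cm²
Volume = 229.6 × 33.7×10⁻⁴ cm = 0.7738 cm³
m(Zn) = 0.7738 × 7.14 = 5.525 g
n(Zn) = 5.525 / 65.38 = 0.08451 mol; n(e⁻) = 2 × 0.08451 = 0.1690 mol
Q = 0.1690 × 96500 / 0.633 = 25760 C
t = 25760 / 15.8 = 1630 s = 27.2 min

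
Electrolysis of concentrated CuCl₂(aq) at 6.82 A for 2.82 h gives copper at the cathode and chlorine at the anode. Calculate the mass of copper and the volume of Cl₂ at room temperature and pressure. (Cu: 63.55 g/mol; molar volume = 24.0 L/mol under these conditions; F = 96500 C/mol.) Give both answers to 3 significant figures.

Q = 6.82 × 10152 = 69240 C; n(e⁻) = 69240 / 96500 = 0.7175 mol
Cathode: Cu²⁺ + 2e⁻ → Cu → n(Cu) = 0.7175/2 = 0.3588 mol → 22.8 g
Anode: 2Cl⁻ → Cl₂ + 2e⁻ → n(Cl₂) = 0.7175/2 = 0.3588 mol → 8.61 L

22.8 g Cu; 8.61 L Cl₂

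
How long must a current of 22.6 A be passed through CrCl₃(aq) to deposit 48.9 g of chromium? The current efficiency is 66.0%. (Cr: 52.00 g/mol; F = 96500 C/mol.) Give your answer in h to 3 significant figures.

5.07 h

n(Cr) = 48.9 / 52.00 = 0.9404 mol
Cr³⁺ + 3e⁻ → Cr, so n(e⁻) = 3 × 0.9404 = 2.821 mol
Q = 2.821 × 96500 / 0.660 = 4.125×10^5 C
t = Q / I = 4.125×10^5 / 22.6 = 18250 s = 5.07 h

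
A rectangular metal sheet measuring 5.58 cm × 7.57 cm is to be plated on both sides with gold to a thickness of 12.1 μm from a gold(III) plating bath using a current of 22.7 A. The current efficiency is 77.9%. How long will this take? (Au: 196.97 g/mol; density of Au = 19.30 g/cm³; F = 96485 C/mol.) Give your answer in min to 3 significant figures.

Plated area = 2 × 5.58 × 7.57 = 84.48 cm²
Volume = 84.48 × 12.1×10⁻⁴ cm = 0.1022 cm³
m(Au) = 0.1022 × 19.30 = 1.972 g
n(Au) = 1.972 / 196.97 = 0.01001 mol; n(e⁻) = 3 × 0.01001 = 0.03003 mol
Q = 0.03003 × 96485 / 0.779 = 3719 C
t = 3719 / 22.7 = 163.8 s = 2.73 min

2.73 min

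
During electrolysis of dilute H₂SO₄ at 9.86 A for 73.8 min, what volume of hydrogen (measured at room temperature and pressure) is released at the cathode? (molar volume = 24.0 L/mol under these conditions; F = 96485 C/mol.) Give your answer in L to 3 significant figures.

Q = It = 9.86 × 4428 = 43660 C
Moles of electrons = 43660 / 96485 = 0.4525 mol
2H⁺ + 2e⁻ → H₂, so n(H₂) = 0.4525 / 2 = 0.2263 mol
V = 0.2263 × 24.0 = 5.431 L

5.43 L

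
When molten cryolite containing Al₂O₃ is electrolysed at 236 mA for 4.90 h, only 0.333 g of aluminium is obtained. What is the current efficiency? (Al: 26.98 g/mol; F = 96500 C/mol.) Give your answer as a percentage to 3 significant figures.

85.8%

Q = 0.236 × 17640 = 4163 C
n(e⁻) = 4163 / 96500 = 0.04314 mol
Al³⁺ + 3e⁻ → Al, so theoretical n(Al) = 0.01438 mol → 0.3880 g
Efficiency = 0.333 / 0.3880 = 0.8582 = 85.8%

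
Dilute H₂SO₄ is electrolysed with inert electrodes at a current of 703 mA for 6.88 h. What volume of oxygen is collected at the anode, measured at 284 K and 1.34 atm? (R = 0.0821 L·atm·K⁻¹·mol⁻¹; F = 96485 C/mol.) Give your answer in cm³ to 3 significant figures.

Charge passed = 0.703 × 24768 = 17410 C
n(e⁻) = Q/F = 17410/96485 = 0.1804 mol
2H₂O → O₂ + 4H⁺ + 4e⁻, so n(O₂) = 0.1804 / 4 = 0.04510 mol
V = nRT/P = 0.04510 × 0.0821 × 284 / 1.34 = 0.7848 L
= 785 cm³

785 cm³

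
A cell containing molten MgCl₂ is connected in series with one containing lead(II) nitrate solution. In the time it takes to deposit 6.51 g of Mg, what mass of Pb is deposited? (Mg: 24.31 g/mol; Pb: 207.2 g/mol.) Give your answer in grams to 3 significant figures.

n(Mg) = 6.51 / 24.31 = 0.2678 mol
Mg²⁺ + 2e⁻ → Mg, so n(e⁻) = 2 × 0.2678 = 0.5356 mol
Same current for the same time ⇒ same n(e⁻) = 0.5356 mol in both cells.
Pb²⁺ + 2e⁻ → Pb, so n(Pb) = 0.5356 / 2 = 0.2678 mol
m(Pb) = 0.2678 × 207.2 = 55.5 g

55.5 g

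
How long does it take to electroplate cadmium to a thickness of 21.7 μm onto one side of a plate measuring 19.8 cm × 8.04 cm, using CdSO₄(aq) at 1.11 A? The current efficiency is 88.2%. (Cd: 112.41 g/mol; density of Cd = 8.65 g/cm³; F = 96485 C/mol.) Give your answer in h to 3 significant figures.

1.46 h

Plated area = 19.8 × 8.04 = 159.2 cm²
Volume = 159.2 × 21.7×10⁻⁴ cm = 0.3455 cm³
m(Cd) = 0.3455 × 8.65 = 2.989 g
n(Cd) = 2.989 / 112.41 = 0.02659 mol; n(e⁻) = 2 × 0.02659 = 0.05318 mol
Q = 0.05318 × 96485 / 0.882 = 5818 C
t = 5818 / 1.11 = 5241 s = 1.46 h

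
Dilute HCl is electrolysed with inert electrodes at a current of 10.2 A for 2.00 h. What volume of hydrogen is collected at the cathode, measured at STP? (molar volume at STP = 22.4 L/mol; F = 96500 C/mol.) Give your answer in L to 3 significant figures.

8.52 L

Q = 10.2 A × 7200 s = 73440 C
n(e⁻) = 73440 / 96500 = 0.7610 mol
2H⁺ + 2e⁻ → H₂, so n(H₂) = 0.7610 / 2 = 0.3805 mol
V = 0.3805 × 22.4 = 8.523 L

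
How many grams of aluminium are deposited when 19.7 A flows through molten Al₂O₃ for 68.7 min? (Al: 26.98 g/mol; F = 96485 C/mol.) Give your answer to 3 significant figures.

Q = It = 19.7 × 4122 = 81200 C
n(e⁻) = Q/F = 81200/96485 = 0.8416 mol
Al³⁺ + 3e⁻ → Al, so n(Al) = 0.8416 / 3 = 0.2805 mol
m = 0.2805 × 26.98 = 7.57 g

7.57 g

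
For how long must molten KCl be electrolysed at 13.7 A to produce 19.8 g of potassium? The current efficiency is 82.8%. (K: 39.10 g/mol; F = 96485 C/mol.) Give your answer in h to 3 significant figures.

1.20 h

n(K) = 19.8 / 39.10 = 0.5064 mol
K⁺ + e⁻ → K, so n(e⁻) = 0.5064 mol
Q = 0.5064 × 96485 / 0.828 = 59010 C
t = Q / I = 59010 / 13.7 = 4307 s = 1.20 h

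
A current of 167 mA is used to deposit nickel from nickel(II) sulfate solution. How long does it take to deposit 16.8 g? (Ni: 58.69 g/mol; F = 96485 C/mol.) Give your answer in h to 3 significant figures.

n(Ni) = 16.8 / 58.69 = 0.2862 mol
Ni²⁺ + 2e⁻ → Ni, so n(e⁻) = 2 × 0.2862 = 0.5724 mol
Q = 0.5724 × 96485 = 55230 C
t = Q / I = 55230 / 0.167 = 3.307×10^5 s = 91.9 h

91.9 h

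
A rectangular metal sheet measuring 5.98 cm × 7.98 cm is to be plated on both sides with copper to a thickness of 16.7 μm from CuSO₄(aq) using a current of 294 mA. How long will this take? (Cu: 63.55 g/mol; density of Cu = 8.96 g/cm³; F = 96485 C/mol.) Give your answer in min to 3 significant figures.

246 min

Plated area = 2 × 5.98 × 7.98 = 95.44 cm²
Volume = 95.44 × 16.7×10⁻⁴ cm = 0.1594 cm³
m(Cu) = 0.1594 × 8.96 = 1.428 g
n(Cu) = 1.428 / 63.55 = 0.02247 mol; n(e⁻) = 2 × 0.02247 = 0.04494 mol
Q = 0.04494 × 96485 = 4336 C
t = 4336 / 0.294 = 14750 s = 246 min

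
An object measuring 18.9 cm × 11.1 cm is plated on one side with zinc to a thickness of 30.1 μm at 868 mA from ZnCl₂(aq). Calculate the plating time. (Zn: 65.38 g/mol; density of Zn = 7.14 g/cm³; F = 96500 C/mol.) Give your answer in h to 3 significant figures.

Plated area = 18.9 × 11.1 = 209.8 cm²
Volume = 209.8 × 30.1×10⁻⁴ cm = 0.6315 cm³
m(Zn) = 0.6315 × 7.14 = 4.509 g
n(Zn) = 4.509 / 65.38 = 0.06897 mol; n(e⁻) = 2 × 0.06897 = 0.1379 mol
Q = 0.1379 × 96500 = 13310 C
t = 13310 / 0.868 = 15330 s = 4.26 h

4.26 h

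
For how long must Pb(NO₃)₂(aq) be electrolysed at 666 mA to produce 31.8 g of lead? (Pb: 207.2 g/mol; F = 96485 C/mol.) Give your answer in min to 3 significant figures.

n(Pb) = 31.8 / 207.2 = 0.1535 mol
Pb²⁺ + 2e⁻ → Pb, so n(e⁻) = 2 × 0.1535 = 0.3070 mol
Q = 0.3070 × 96485 = 29620 C
t = Q / I = 29620 / 0.666 = 44470 s = 741 min

741 min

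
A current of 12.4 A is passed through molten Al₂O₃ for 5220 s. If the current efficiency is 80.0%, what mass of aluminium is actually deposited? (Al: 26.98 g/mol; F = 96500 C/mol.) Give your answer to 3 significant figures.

4.83 g

Q = 12.4 × 5220 = 64730 C
n(e⁻) = 64730 / 96500 = 0.6708 mol
Al³⁺ + 3e⁻ → Al, so theoretical m(Al) = 0.2236 × 26.98 = 6.033 g
Actual mass = 80.0% × 6.033 = 4.83 g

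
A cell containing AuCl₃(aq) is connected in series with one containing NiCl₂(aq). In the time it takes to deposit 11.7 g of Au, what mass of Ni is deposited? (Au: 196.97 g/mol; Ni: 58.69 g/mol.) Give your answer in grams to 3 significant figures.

n(Au) = 11.7 / 196.97 = 0.05940 mol
Au³⁺ + 3e⁻ → Au, so n(e⁻) = 3 × 0.05940 = 0.1782 mol
Since the cells are in series, n(e⁻) in the Ni cell is also 0.1782 mol.
Ni²⁺ + 2e⁻ → Ni, so n(Ni) = 0.1782 / 2 = 0.08910 mol
m(Ni) = 0.08910 × 58.69 = 5.23 g

5.23 g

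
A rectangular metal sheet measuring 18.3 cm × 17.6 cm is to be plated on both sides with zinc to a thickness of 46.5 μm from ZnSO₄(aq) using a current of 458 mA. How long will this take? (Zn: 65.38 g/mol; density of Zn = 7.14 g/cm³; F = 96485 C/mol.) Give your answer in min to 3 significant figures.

2300 min

Plated area = 2 × 18.3 × 17.6 = 644.2 cm²
Volume = 644.2 × 46.5×10⁻⁴ cm = 2.996 cm³
m(Zn) = 2.996 × 7.14 = 21.39 g
n(Zn) = 21.39 / 65.38 = 0.3272 mol; n(e⁻) = 2 × 0.3272 = 0.6544 mol
Q = 0.6544 × 96485 = 63140 C
t = 63140 / 0.458 = 1.379×10^5 s = 2300 min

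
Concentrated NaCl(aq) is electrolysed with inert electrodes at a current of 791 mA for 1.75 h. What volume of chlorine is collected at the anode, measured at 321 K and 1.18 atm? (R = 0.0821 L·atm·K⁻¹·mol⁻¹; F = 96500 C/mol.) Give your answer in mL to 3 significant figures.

577 mL

Q = It = 0.791 × 6300 = 4983 C
Moles of electrons = 4983 / 96500 = 0.05164 mol
2Cl⁻ → Cl₂ + 2e⁻, so n(Cl₂) = 0.05164 / 2 = 0.02582 mol
V = nRT/P = 0.02582 × 0.0821 × 321 / 1.18 = 0.5767 L
= 577 mL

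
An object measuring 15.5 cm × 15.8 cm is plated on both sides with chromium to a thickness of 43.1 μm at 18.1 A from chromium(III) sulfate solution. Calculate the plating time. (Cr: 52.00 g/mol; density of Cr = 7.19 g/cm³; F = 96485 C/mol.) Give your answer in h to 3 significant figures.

1.30 h

Plated area = 2 × 15.5 × 15.8 = 489.8 cm²
Volume = 489.8 × 43.1×10⁻⁴ cm = 2.111 cm³
m(Cr) = 2.111 × 7.19 = 15.18 g
n(Cr) = 15.18 / 52.00 = 0.2919 mol; n(e⁻) = 3 × 0.2919 = 0.8757 mol
Q = 0.8757 × 96485 = 84490 C
t = 84490 / 18.1 = 4668 s = 1.30 h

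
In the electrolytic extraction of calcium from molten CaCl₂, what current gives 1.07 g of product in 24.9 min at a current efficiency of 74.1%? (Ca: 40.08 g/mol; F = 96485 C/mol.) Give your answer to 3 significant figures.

4.65 A

n(Ca) = 1.07 / 40.08 = 0.02670 mol
Ca²⁺ + 2e⁻ → Ca, so n(e⁻) = 2 × 0.02670 = 0.05340 mol
Q = 0.05340 × 96485 / 0.741 = 6953 C
I = Q / t = 6953 / 1494 s = 4.65 A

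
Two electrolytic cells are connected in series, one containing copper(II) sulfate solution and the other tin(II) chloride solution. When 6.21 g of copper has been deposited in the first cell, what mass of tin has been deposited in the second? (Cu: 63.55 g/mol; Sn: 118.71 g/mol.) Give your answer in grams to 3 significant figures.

n(Cu) = 6.21 / 63.55 = 0.09772 mol
Cu²⁺ + 2e⁻ → Cu, so n(e⁻) = 2 × 0.09772 = 0.1954 mol
Same current for the same time ⇒ same n(e⁻) = 0.1954 mol in both cells.
Sn²⁺ + 2e⁻ → Sn, so n(Sn) = 0.1954 / 2 = 0.09770 mol
m(Sn) = 0.09770 × 118.71 = 11.6 g

11.6 g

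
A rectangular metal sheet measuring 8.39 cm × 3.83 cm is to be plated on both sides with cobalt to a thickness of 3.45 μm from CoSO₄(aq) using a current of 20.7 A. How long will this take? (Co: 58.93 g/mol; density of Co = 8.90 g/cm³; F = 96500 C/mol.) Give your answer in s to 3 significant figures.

31.2 s

Plated area = 2 × 8.39 × 3.83 = 64.27 cm²
Volume = 64.27 × 3.45×10⁻⁴ cm = 0.02217 cm³
m(Co) = 0.02217 × 8.90 = 0.1973 g
n(Co) = 0.1973 / 58.93 = 0.003348 mol; n(e⁻) = 2 × 0.003348 = 0.006696 mol
Q = 0.006696 × 96500 = 646.2 C
t = 646.2 / 20.7 = 31.22 s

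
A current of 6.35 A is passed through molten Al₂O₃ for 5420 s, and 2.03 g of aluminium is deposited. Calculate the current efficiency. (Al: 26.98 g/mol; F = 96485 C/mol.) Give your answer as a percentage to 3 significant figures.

Q = 6.35 × 5420 = 34420 C
n(e⁻) = 34420 / 96485 = 0.3567 mol
Al³⁺ + 3e⁻ → Al, so theoretical n(Al) = 0.1189 mol → 3.208 g
Efficiency = 2.03 / 3.208 = 0.6328 = 63.3%

63.3%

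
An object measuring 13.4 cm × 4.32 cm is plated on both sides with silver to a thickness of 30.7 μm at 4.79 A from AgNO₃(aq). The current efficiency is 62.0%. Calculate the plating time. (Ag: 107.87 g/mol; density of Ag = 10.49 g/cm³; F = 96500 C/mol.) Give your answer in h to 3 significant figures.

Plated area = 2 × 13.4 × 4.32 = 115.8 cm²
Volume = 115.8 × 30.7×10⁻⁴ cm = 0.3555 cm³
m(Ag) = 0.3555 × 10.49 = 3.729 g
n(Ag) = 3.729 / 107.87 = 0.03457 mol; n(e⁻) = 0.03457 mol
Q = 0.03457 × 96500 / 0.620 = 5381 C
t = 5381 / 4.79 = 1123 s = 0.312 h

0.312 h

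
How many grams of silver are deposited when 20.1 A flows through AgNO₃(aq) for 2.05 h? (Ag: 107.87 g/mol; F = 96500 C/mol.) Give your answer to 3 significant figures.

Q = It = 20.1 × 7380 = 1.483×10^5 C
n(e⁻) = Q/F = 1.483×10^5/96500 = 1.537 mol
Ag⁺ + e⁻ → Ag, so n(Ag) = 1.537 mol
m = 1.537 × 107.87 = 166 g

166 g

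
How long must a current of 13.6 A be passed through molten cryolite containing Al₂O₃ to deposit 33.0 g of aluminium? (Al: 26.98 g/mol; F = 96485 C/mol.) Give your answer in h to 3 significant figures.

7.23 h

n(Al) = 33.0 / 26.98 = 1.223 mol
Al³⁺ + 3e⁻ → Al, so n(e⁻) = 3 × 1.223 = 3.669 mol
Q = 3.669 × 96485 = 3.540×10^5 C
t = Q / I = 3.540×10^5 / 13.6 = 26030 s = 7.23 h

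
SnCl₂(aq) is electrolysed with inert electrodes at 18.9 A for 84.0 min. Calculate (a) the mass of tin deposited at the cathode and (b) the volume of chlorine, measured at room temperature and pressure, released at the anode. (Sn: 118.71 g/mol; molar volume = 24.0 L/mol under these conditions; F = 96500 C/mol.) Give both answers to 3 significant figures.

58.6 g Sn; 11.8 L Cl₂

Q = 18.9 × 5040 = 95260 C; n(e⁻) = 95260 / 96500 = 0.9872 mol
Cathode: Sn²⁺ + 2e⁻ → Sn → n(Sn) = 0.9872/2 = 0.4936 mol → 58.6 g
Anode: 2Cl⁻ → Cl₂ + 2e⁻ → n(Cl₂) = 0.9872/2 = 0.4936 mol → 11.8 L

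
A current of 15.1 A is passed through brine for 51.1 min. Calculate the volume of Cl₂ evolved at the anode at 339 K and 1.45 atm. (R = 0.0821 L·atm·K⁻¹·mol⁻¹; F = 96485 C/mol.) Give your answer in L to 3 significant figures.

Q = It = 15.1 × 3066 = 46300 C
n(e⁻) = 46300 / 96485 = 0.4799 mol
2Cl⁻ → Cl₂ + 2e⁻, so n(Cl₂) = 0.4799 / 2 = 0.2400 mol
V = nRT/P = 0.2400 × 0.0821 × 339 / 1.45 = 4.607 L

4.61 L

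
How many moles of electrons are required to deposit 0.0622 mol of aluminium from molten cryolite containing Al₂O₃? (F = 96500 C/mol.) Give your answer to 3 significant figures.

0.187 mol

Al³⁺ + 3e⁻ → Al, so n(e⁻) = 3 × 0.0622 = 0.1866 mol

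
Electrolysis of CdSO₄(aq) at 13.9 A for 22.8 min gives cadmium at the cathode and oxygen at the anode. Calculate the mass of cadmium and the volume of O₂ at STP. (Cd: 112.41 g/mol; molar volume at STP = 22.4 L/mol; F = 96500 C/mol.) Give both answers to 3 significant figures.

Q = 13.9 × 1368 = 19020 C; n(e⁻) = 19020 / 96500 = 0.1971 mol
Cathode: Cd²⁺ + 2e⁻ → Cd → n(Cd) = 0.1971/2 = 0.09855 mol → 11.1 g
Anode: 2H₂O → O₂ + 4H⁺ + 4e⁻ → n(O₂) = 0.1971/4 = 0.04928 mol → 1.10 L

11.1 g Cd; 1.10 L O₂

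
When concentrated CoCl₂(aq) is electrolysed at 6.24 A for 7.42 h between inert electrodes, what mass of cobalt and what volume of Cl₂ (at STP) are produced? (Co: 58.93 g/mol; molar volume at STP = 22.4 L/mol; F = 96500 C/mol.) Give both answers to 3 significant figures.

50.9 g Co; 19.3 L Cl₂

Q = 6.24 × 26712 = 1.667×10^5 C; n(e⁻) = 1.667×10^5 / 96500 = 1.727 mol
Cathode: Co²⁺ + 2e⁻ → Co → n(Co) = 1.727/2 = 0.8635 mol → 50.9 g
Anode: 2Cl⁻ → Cl₂ + 2e⁻ → n(Cl₂) = 1.727/2 = 0.8635 mol → 19.3 L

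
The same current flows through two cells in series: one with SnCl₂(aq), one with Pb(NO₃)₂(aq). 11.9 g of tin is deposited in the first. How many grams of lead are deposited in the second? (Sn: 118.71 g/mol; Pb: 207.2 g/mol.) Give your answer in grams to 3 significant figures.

20.8 g

n(Sn) = 11.9 / 118.71 = 0.1002 mol
Sn²⁺ + 2e⁻ → Sn, so n(e⁻) = 2 × 0.1002 = 0.2004 mol
Same current for the same time ⇒ same n(e⁻) = 0.2004 mol in both cells.
Pb²⁺ + 2e⁻ → Pb, so n(Pb) = 0.2004 / 2 = 0.1002 mol
m(Pb) = 0.1002 × 207.2 = 20.8 g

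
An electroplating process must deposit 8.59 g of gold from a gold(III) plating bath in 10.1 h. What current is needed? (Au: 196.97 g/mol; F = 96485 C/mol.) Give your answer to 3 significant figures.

0.347 A

n(Au) = 8.59 / 196.97 = 0.04361 mol
Au³⁺ + 3e⁻ → Au, so n(e⁻) = 3 × 0.04361 = 0.1308 mol
Q = 0.1308 × 96485 = 12620 C
I = Q / t = 12620 / 36360 s = 0.347 A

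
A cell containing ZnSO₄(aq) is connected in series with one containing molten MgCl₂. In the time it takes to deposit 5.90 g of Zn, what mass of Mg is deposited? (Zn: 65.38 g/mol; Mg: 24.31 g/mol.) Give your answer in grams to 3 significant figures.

n(Zn) = 5.90 / 65.38 = 0.09024 mol
Zn²⁺ + 2e⁻ → Zn, so n(e⁻) = 2 × 0.09024 = 0.1805 mol
Same current for the same time ⇒ same n(e⁻) = 0.1805 mol in both cells.
Mg²⁺ + 2e⁻ → Mg, so n(Mg) = 0.1805 / 2 = 0.09025 mol
m(Mg) = 0.09025 × 24.31 = 2.19 g

2.19 g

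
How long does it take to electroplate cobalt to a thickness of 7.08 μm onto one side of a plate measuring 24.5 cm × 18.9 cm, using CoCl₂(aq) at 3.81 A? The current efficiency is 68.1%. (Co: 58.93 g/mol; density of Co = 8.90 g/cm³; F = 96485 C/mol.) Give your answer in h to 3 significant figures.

Plated area = 24.5 × 18.9 = 463.1 cm²
Volume = 463.1 × 7.08×10⁻⁴ cm = 0.3279 cm³
m(Co) = 0.3279 × 8.90 = 2.918 g
n(Co) = 2.918 / 58.93 = 0.04952 mol; n(e⁻) = 2 × 0.04952 = 0.09904 mol
Q = 0.09904 × 96485 / 0.681 = 14030 C
t = 14030 / 3.81 = 3682 s = 1.02 h

1.02 h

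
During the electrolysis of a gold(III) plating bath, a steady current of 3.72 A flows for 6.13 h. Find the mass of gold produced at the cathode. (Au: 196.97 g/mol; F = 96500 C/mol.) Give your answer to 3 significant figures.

Q = It = 3.72 × 22068 = 82090 C
n(e⁻) = 82090 / 96500 = 0.8507 mol
Au³⁺ + 3e⁻ → Au, so n(Au) = 0.8507 / 3 = 0.2836 mol
m = 0.2836 × 196.97 = 55.9 g

55.9 g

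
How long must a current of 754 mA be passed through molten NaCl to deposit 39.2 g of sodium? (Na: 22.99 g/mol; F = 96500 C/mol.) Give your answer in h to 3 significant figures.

60.6 h

n(Na) = 39.2 / 22.99 = 1.705 mol
Na⁺ + e⁻ → Na, so n(e⁻) = 1.705 mol
Q = 1.705 × 96500 = 1.645×10^5 C
t = Q / I = 1.645×10^5 / 0.754 = 2.182×10^5 s = 60.6 h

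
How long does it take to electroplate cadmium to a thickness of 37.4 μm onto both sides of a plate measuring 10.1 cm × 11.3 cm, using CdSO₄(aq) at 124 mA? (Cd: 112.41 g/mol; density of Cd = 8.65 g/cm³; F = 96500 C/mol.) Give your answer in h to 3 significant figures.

28.4 h

Plated area = 2 × 10.1 × 11.3 = 228.3 cm²
Volume = 228.3 × 37.4×10⁻⁴ cm = 0.8538 cm³
m(Cd) = 0.8538 × 8.65 = 7.385 g
n(Cd) = 7.385 / 112.41 = 0.06570 mol; n(e⁻) = 2 × 0.06570 = 0.1314 mol
Q = 0.1314 × 96500 = 12680 C
t = 12680 / 0.124 = 1.023×10^5 s = 28.4 h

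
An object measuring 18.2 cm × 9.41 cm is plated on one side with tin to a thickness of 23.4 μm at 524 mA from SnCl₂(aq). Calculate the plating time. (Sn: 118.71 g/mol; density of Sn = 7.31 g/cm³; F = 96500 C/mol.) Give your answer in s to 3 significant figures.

9090 s

Plated area = 18.2 × 9.41 = 171.3 cm²
Volume = 171.3 × 23.4×10⁻⁴ cm = 0.4008 cm³
m(Sn) = 0.4008 × 7.31 = 2.930 g
n(Sn) = 2.930 / 118.71 = 0.02468 mol; n(e⁻) = 2 × 0.02468 = 0.04936 mol
Q = 0.04936 × 96500 = 4763 C
t = 4763 / 0.524 = 9090 s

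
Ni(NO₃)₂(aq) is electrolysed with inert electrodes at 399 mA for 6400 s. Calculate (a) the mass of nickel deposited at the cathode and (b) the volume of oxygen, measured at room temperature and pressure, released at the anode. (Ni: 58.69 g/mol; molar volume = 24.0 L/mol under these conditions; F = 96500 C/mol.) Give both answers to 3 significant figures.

0.777 g Ni; 0.159 L O₂

Q = 0.399 × 6400 = 2554 C; n(e⁻) = 2554 / 96500 = 0.02647 mol
Cathode: Ni²⁺ + 2e⁻ → Ni → n(Ni) = 0.02647/2 = 0.01324 mol → 0.777 g
Anode: 2H₂O → O₂ + 4H⁺ + 4e⁻ → n(O₂) = 0.02647/4 = 0.006618 mol → 0.159 L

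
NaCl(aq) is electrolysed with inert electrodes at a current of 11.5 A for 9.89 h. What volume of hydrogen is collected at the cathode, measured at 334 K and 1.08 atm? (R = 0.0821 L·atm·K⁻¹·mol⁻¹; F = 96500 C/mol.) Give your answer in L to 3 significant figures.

53.9 L

Charge passed = 11.5 × 35604 = 4.094×10^5 C
Moles of electrons = 4.094×10^5 / 96500 = 4.242 mol
2H⁺ + 2e⁻ → H₂, so n(H₂) = 4.242 / 2 = 2.121 mol
V = nRT/P = 2.121 × 0.0821 × 334 / 1.08 = 53.85 L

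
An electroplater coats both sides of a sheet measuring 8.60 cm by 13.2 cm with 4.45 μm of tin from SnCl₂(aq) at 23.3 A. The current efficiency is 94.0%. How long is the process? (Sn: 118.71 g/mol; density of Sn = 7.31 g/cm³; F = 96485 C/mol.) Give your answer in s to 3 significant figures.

Plated area = 2 × 8.60 × 13.2 = 227.0 cm²
Volume = 227.0 × 4.45×10⁻⁴ cm = 0.1010 cm³
m(Sn) = 0.1010 × 7.31 = 0.7383 g
n(Sn) = 0.7383 / 118.71 = 0.006219 mol; n(e⁻) = 2 × 0.006219 = 0.01244 mol
Q = 0.01244 × 96485 / 0.940 = 1277 C
t = 1277 / 23.3 = 54.81 s

54.8 s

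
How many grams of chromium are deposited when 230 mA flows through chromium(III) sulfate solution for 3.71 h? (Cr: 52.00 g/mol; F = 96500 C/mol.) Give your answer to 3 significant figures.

Q = 0.230 A × 13356 s = 3072 C
Moles of electrons = 3072 / 96500 = 0.03183 mol
Cr³⁺ + 3e⁻ → Cr, so n(Cr) = 0.03183 / 3 = 0.01061 mol
m = 0.01061 × 52.00 = 0.552 g

0.552 g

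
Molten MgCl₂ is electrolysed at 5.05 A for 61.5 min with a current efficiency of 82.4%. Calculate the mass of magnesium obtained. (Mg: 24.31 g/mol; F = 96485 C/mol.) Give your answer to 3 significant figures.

1.93 g

Q = 5.05 × 3690 = 18630 C
n(e⁻) = 18630 / 96485 = 0.1931 mol
Mg²⁺ + 2e⁻ → Mg, so theoretical m(Mg) = 0.09655 × 24.31 = 2.347 g
Actual mass = 82.4% × 2.347 = 1.93 g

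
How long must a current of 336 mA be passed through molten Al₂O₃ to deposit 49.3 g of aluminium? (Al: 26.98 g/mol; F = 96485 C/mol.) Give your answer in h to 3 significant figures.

n(Al) = 49.3 / 26.98 = 1.827 mol
Al³⁺ + 3e⁻ → Al, so n(e⁻) = 3 × 1.827 = 5.481 mol
Q = 5.481 × 96485 = 5.288×10^5 C
t = Q / I = 5.288×10^5 / 0.336 = 1.574×10^6 s = 437 h

437 h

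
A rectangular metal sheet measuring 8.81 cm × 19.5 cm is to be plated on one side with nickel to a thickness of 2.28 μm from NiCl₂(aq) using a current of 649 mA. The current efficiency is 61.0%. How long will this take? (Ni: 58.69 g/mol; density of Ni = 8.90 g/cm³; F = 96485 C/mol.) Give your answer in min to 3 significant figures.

Plated area = 8.81 × 19.5 = 171.8 cm²
Volume = 171.8 × 2.28×10⁻⁴ cm = 0.03917 cm³
m(Ni) = 0.03917 × 8.90 = 0.3486 g
n(Ni) = 0.3486 / 58.69 = 0.005940 mol; n(e⁻) = 2 × 0.005940 = 0.01188 mol
Q = 0.01188 × 96485 / 0.610 = 1879 C
t = 1879 / 0.649 = 2895 s = 48.3 min

48.3 min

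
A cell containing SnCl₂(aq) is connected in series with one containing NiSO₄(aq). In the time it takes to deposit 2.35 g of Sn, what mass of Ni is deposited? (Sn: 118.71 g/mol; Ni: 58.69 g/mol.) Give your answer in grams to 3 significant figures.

1.16 g

n(Sn) = 2.35 / 118.71 = 0.01980 mol
Sn²⁺ + 2e⁻ → Sn, so n(e⁻) = 2 × 0.01980 = 0.03960 mol
The cells are in series, so the same charge (and hence the same n(e⁻) = 0.03960 mol) passes through both.
Ni²⁺ + 2e⁻ → Ni, so n(Ni) = 0.03960 / 2 = 0.01980 mol
m(Ni) = 0.01980 × 58.69 = 1.16 g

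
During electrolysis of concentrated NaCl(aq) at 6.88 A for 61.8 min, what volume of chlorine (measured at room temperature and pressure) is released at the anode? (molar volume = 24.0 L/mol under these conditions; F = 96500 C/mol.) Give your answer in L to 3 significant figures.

Charge passed = 6.88 × 3708 = 25510 C
Moles of electrons = 25510 / 96500 = 0.2644 mol
2Cl⁻ → Cl₂ + 2e⁻, so n(Cl₂) = 0.2644 / 2 = 0.1322 mol
V = 0.1322 × 24.0 = 3.173 L

3.17 L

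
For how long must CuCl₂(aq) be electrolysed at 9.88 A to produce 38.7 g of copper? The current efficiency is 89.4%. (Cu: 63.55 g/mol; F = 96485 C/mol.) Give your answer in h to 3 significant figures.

n(Cu) = 38.7 / 63.55 = 0.6090 mol
Cu²⁺ + 2e⁻ → Cu, so n(e⁻) = 2 × 0.6090 = 1.218 mol
Q = 1.218 × 96485 / 0.894 = 1.315×10^5 C
t = Q / I = 1.315×10^5 / 9.88 = 13310 s = 3.70 h

3.70 h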